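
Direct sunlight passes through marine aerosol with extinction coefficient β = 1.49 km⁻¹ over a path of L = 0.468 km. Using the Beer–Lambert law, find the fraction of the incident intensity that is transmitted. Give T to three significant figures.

0.498

τ = β·L = 1.49 × 0.468 = 0.6973.
T = exp(−0.6973) = 0.4979.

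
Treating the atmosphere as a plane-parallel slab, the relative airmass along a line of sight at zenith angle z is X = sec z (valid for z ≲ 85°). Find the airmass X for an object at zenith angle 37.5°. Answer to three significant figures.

X = sec z = 1/cos 37.5° = 1/0.7934 = 1.2605.

1.26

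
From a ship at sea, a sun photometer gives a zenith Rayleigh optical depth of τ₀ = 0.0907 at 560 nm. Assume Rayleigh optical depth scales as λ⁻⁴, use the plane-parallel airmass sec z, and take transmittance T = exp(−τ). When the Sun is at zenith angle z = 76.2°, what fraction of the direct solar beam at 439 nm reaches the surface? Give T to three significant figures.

0.365

sec 76.2° = 4.1923.
τ = 0.0907 × (560/439)⁴ × 4.1923 = 0.0907 × 2.6479 × 4.1923 = 1.0068.
T = exp(−1.0068) = 0.3654.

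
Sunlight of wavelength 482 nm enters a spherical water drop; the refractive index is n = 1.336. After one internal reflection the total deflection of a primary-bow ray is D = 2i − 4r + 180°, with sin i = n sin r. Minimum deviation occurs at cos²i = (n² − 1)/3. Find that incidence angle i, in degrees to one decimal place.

59.2°

cos²i = (1.336² − 1)/3 = (1.78490 − 1)/3 = 0.26163.
cos i = 0.51150, so i = 59.236°.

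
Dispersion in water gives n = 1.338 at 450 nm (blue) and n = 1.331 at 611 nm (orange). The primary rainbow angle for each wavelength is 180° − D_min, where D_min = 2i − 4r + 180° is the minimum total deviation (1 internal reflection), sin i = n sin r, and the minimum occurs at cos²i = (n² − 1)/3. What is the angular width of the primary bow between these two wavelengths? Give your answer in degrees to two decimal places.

At 450 nm (n = 1.338): cos²i = 0.26341 → i = 59.120°, r = 39.899°, D_min = 138.643°, rainbow angle = 41.357°.
At 611 nm (n = 1.331): cos²i = 0.25719 → i = 59.527°, r = 40.356°, D_min = 137.630°, rainbow angle = 42.370°.
Angular width = |41.357° − 42.370°| = 1.013°.

1.01°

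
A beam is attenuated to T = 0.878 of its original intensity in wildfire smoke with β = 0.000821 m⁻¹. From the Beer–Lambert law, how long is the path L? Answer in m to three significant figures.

158 m

Beer–Lambert: T = exp(−βL) ⇒ L = −ln(T)/β = −ln(0.878)/0.000821 = 0.1301/0.000821 = 158.5 m.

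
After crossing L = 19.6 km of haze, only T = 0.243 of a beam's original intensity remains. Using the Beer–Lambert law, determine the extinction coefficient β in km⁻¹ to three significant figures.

0.0722 km⁻¹

Beer–Lambert: T = exp(−βL) ⇒ β = −ln(T)/L = −ln(0.243)/19.6 = 1.4147/19.6 = 0.07218 km⁻¹.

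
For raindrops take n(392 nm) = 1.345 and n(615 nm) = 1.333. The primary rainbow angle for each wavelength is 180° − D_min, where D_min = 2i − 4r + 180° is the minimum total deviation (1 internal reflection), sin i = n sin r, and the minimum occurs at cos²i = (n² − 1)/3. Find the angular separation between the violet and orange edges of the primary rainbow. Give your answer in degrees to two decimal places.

1.71°

At 392 nm (n = 1.345): cos²i = 0.26967 → i = 58.715°, r = 39.448°, D_min = 139.635°, rainbow angle = 40.365°.
At 615 nm (n = 1.333): cos²i = 0.25896 → i = 59.410°, r = 40.225°, D_min = 137.922°, rainbow angle = 42.078°.
Angular width = |40.365° − 42.078°| = 1.713°.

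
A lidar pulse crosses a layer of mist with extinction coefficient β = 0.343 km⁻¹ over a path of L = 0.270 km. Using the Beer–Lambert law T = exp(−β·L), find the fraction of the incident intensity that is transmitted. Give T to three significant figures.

τ = β·L = 0.343 × 0.270 = 0.0926.
T = exp(−0.0926) = 0.9115.

0.912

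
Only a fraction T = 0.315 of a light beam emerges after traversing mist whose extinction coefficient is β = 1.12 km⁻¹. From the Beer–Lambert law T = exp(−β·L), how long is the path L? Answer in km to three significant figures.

Beer–Lambert: T = exp(−βL) ⇒ L = −ln(T)/β = −ln(0.315)/1.12 = 1.1552/1.12 = 1.031 km.

1.03 km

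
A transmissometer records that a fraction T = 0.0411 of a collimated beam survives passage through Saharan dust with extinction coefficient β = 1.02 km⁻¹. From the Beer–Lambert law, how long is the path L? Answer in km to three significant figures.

Beer–Lambert: T = exp(−βL) ⇒ L = −ln(T)/β = −ln(0.0411)/1.02 = 3.1917/1.02 = 3.129 km.

3.13 km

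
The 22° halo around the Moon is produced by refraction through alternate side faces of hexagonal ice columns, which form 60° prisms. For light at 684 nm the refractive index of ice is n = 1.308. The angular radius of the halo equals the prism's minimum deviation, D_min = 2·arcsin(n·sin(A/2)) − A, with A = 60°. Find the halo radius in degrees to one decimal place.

21.7°

n·sin(A/2) = 1.308 × sin 30° = 1.308 × 0.5000 = 0.6540.
D_min = 2·arcsin(0.6540) − 60° = 2 × 40.844° − 60° = 21.688°.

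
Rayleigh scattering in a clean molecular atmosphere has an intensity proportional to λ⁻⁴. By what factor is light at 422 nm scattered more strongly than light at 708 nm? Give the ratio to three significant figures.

7.92

Rayleigh scattering ∝ λ⁻⁴, so the ratio of coefficients is the inverse fourth power of the wavelength ratio.
σ(422)/σ(708) = (708/422)⁴ = (1.6777)⁴ = 7.923.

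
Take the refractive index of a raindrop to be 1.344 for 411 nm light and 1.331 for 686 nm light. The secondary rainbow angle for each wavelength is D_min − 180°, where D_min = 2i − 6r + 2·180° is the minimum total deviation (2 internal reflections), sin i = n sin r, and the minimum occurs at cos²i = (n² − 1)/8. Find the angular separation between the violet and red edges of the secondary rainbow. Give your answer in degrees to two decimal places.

At 411 nm (n = 1.344): cos²i = 0.10079 → i = 71.490°, r = 44.874°, D_min = 233.733°, rainbow angle = 53.733°.
At 686 nm (n = 1.331): cos²i = 0.09645 → i = 71.907°, r = 45.575°, D_min = 230.365°, rainbow angle = 50.365°.
Angular width = |53.733° − 50.365°| = 3.368°.

3.37°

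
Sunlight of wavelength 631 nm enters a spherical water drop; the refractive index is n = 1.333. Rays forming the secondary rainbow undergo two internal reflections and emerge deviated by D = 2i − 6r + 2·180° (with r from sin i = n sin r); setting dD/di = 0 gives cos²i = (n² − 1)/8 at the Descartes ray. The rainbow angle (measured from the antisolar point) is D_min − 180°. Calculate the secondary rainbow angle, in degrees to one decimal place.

50.9°

cos²i = (1.77689 − 1)/8 = 0.09711; i = arccos(0.31163) = 71.843°.
sin r = sin 71.843°/1.333 = 0.71283; r = 45.466°.
D_min = 2·71.843° − 6·45.466° + 360° = 230.891°.
Rainbow angle = D_min − 180° = 50.891°.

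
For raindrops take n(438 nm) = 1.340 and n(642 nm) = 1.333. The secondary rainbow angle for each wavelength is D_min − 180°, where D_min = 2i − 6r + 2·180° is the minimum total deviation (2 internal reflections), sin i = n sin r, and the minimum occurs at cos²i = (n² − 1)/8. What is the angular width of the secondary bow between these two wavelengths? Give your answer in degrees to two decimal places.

At 438 nm (n = 1.340): cos²i = 0.09945 → i = 71.618°, r = 45.088°, D_min = 232.709°, rainbow angle = 52.709°.
At 642 nm (n = 1.333): cos²i = 0.09711 → i = 71.843°, r = 45.466°, D_min = 230.891°, rainbow angle = 50.891°.
Angular width = |52.709° − 50.891°| = 1.818°.

1.82°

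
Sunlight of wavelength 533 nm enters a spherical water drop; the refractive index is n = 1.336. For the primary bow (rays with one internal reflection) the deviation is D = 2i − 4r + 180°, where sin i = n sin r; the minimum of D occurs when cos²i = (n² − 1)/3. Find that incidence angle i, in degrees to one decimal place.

59.2°

cos²i = (1.336² − 1)/3 = (1.78490 − 1)/3 = 0.26163.
cos i = 0.51150, so i = 59.236°.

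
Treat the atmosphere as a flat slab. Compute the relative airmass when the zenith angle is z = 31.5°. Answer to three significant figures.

1.17

X = sec z = 1/cos 31.5° = 1/0.8526 = 1.1728.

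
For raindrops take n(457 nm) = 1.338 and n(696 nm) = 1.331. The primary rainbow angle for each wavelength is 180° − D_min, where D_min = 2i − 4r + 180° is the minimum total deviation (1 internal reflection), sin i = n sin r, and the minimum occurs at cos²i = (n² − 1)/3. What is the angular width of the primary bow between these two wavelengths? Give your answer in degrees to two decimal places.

1.01°

At 457 nm (n = 1.338): cos²i = 0.26341 → i = 59.120°, r = 39.899°, D_min = 138.643°, rainbow angle = 41.357°.
At 696 nm (n = 1.331): cos²i = 0.25719 → i = 59.527°, r = 40.356°, D_min = 137.630°, rainbow angle = 42.370°.
Angular width = |41.357° − 42.370°| = 1.013°.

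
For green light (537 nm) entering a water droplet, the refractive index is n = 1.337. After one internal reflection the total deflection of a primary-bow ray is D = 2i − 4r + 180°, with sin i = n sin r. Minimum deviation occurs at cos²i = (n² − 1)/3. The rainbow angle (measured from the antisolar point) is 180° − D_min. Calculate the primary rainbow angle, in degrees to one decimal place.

41.5°

cos²i = (1.78757 − 1)/3 = 0.26252; i = arccos(0.51237) = 59.178°.
sin r = sin 59.178°/1.337 = 0.64231; r = 39.964°.
D_min = 2·59.178° − 4·39.964° + 180° = 138.500°.
Rainbow angle = 180° − D_min = 41.500°.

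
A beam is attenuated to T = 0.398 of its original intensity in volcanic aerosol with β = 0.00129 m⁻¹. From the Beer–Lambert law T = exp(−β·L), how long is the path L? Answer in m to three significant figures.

Beer–Lambert: T = exp(−βL) ⇒ L = −ln(T)/β = −ln(0.398)/0.00129 = 0.9213/0.00129 = 714.2 m.

714 m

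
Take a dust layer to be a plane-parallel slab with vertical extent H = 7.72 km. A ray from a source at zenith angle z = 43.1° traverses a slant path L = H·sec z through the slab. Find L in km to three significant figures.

10.6 km

sec z = 1/cos 43.1° = 1.3696.
L = 7.72 × 1.3696 = 10.573 km.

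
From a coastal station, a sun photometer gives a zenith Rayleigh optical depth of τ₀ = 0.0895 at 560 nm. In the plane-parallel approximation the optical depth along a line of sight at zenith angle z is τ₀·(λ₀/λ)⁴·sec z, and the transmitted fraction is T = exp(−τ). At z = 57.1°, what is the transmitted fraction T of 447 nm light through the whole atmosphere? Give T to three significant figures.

sec 57.1° = 1.8410.
τ = 0.0895 × (560/447)⁴ × 1.8410 = 0.0895 × 2.4633 × 1.8410 = 0.4059.
T = exp(−0.4059) = 0.6664.

0.666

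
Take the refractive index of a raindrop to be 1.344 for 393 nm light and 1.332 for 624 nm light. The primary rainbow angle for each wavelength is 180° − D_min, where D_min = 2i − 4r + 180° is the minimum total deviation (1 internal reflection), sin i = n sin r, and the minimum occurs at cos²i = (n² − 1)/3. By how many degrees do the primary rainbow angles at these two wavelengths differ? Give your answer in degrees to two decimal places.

At 393 nm (n = 1.344): cos²i = 0.26878 → i = 58.772°, r = 39.512°, D_min = 139.495°, rainbow angle = 40.505°.
At 624 nm (n = 1.332): cos²i = 0.25807 → i = 59.469°, r = 40.290°, D_min = 137.776°, rainbow angle = 42.224°.
Angular width = |40.505° − 42.224°| = 1.719°.

1.72°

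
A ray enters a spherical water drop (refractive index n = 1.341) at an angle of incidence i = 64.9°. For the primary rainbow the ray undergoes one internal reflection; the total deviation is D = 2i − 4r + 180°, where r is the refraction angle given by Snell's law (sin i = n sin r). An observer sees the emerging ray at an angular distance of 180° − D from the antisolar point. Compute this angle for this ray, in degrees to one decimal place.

sin r = sin 64.9° / 1.341 = 0.9056/1.341 = 0.6753; r = 42.48°.
D = 2·64.9° − 4·42.48° + 180° = 129.80° − 169.91° + 180° = 139.89°.
Angle from antisolar point = 180° − D = 40.11°.

40.1°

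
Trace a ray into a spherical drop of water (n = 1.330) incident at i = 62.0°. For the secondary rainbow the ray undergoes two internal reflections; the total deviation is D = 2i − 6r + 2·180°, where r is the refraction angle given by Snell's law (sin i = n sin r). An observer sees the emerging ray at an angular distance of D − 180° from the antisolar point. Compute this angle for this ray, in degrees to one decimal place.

sin r = sin 62.0° / 1.330 = 0.8829/1.330 = 0.6639; r = 41.60°.
D = 2·62.0° − 6·41.60° + 2·180° = 124.00° − 249.57° + 360° = 234.43°.
Angle from antisolar point = D − 180° = 54.43°.

54.4°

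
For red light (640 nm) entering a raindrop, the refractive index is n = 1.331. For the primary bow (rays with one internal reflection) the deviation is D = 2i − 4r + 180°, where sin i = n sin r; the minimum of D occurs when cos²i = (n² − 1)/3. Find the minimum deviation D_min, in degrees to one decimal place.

cos²i = (1.77156 − 1)/3 = 0.25719; i = arccos(0.50714) = 59.527°.
sin r = sin 59.527°/1.331 = 0.64753; r = 40.356°.
D_min = 2·59.527° − 4·40.356° + 180° = 137.630°.

137.6°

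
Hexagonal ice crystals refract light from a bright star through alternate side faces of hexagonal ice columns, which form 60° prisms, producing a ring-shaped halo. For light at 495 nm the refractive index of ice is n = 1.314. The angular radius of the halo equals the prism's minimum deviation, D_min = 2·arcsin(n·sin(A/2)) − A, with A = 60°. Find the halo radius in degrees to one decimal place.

22.1°

n·sin(A/2) = 1.314 × sin 30° = 1.314 × 0.5000 = 0.6570.
D_min = 2·arcsin(0.6570) − 60° = 2 × 41.071° − 60° = 22.143°.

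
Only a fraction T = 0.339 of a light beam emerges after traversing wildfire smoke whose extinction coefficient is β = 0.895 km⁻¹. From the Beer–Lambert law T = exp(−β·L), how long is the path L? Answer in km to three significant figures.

1.21 km

Beer–Lambert: T = exp(−βL) ⇒ L = −ln(T)/β = −ln(0.339)/0.895 = 1.0818/0.895 = 1.209 km.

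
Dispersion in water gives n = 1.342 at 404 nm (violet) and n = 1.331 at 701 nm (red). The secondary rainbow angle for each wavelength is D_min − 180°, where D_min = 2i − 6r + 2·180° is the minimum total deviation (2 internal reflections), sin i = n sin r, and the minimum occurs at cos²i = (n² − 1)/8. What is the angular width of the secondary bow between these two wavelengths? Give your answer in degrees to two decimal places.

At 404 nm (n = 1.342): cos²i = 0.10012 → i = 71.554°, r = 44.981°, D_min = 233.222°, rainbow angle = 53.222°.
At 701 nm (n = 1.331): cos²i = 0.09645 → i = 71.907°, r = 45.575°, D_min = 230.365°, rainbow angle = 50.365°.
Angular width = |53.222° − 50.365°| = 2.857°.

2.86°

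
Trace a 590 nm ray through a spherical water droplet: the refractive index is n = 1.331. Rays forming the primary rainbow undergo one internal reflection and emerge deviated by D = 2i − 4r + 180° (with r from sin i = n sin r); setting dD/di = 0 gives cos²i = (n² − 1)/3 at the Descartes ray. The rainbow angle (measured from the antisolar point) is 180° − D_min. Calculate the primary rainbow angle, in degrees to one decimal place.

42.4°

cos²i = (1.77156 − 1)/3 = 0.25719; i = arccos(0.50714) = 59.527°.
sin r = sin 59.527°/1.331 = 0.64753; r = 40.356°.
D_min = 2·59.527° − 4·40.356° + 180° = 137.630°.
Rainbow angle = 180° − D_min = 42.370°.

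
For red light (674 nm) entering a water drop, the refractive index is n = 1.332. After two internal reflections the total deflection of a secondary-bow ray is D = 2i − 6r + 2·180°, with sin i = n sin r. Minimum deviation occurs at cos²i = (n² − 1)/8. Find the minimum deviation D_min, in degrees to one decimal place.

cos²i = (1.77422 − 1)/8 = 0.09678; i = arccos(0.31109) = 71.875°.
sin r = sin 71.875°/1.332 = 0.71350; r = 45.520°.
D_min = 2·71.875° − 6·45.520° + 360° = 230.628°.

230.6°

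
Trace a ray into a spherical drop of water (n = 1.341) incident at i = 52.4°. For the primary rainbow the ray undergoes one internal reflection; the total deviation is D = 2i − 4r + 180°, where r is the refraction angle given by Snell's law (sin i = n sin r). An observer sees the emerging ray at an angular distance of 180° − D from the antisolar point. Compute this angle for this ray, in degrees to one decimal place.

sin r = sin 52.4° / 1.341 = 0.7923/1.341 = 0.5908; r = 36.22°.
D = 2·52.4° − 4·36.22° + 180° = 104.80° − 144.86° + 180° = 139.94°.
Angle from antisolar point = 180° − D = 40.06°.

40.1°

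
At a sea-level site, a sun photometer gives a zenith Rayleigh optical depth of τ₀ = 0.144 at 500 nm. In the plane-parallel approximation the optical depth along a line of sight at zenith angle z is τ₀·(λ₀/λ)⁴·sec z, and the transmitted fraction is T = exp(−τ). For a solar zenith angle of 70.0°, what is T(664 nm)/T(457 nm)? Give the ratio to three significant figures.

1.60

Airmass: sec 70.0° = 2.9238.
τ(664 nm) = 0.144 × (500/664)⁴ × 2.9238 = 0.144 × 0.3215 × 2.9238 = 0.1354.
τ(457 nm) = 0.144 × (500/457)⁴ × 2.9238 = 0.144 × 1.4329 × 2.9238 = 0.6033.
T(664)/T(457) = exp(τ_B − τ_A) = exp(0.4679) = 1.5967.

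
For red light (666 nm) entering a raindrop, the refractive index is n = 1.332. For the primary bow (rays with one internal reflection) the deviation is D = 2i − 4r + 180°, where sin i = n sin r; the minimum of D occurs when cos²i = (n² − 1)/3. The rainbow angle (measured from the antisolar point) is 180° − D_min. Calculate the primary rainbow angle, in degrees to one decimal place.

42.2°

cos²i = (1.77422 − 1)/3 = 0.25807; i = arccos(0.50801) = 59.469°.
sin r = sin 59.469°/1.332 = 0.64666; r = 40.290°.
D_min = 2·59.469° − 4·40.290° + 180° = 137.776°.
Rainbow angle = 180° − D_min = 42.224°.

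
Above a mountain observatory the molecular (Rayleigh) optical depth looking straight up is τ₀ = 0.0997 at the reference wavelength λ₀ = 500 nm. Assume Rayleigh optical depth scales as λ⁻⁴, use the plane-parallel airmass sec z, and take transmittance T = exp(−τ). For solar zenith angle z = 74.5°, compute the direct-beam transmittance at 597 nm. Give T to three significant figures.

0.832

sec 74.5° = 3.7420.
τ = 0.0997 × (500/597)⁴ × 3.7420 = 0.0997 × 0.4920 × 3.7420 = 0.1836.
T = exp(−0.1836) = 0.8323.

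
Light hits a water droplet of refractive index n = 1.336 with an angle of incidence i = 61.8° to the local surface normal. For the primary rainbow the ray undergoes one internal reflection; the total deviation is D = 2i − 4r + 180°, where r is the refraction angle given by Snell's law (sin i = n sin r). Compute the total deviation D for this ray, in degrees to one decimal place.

138.5°

sin r = sin 61.8° / 1.336 = 0.8813/1.336 = 0.6597; r = 41.27°.
D = 2·61.8° − 4·41.27° + 180° = 123.60° − 165.10° + 180° = 138.50°.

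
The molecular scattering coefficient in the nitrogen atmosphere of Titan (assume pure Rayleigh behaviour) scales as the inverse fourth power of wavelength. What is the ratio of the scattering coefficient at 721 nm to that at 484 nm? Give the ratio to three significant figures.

Rayleigh scattering ∝ λ⁻⁴, so the ratio of coefficients is the inverse fourth power of the wavelength ratio.
σ(721)/σ(484) = (484/721)⁴ = (0.6713)⁴ = 0.2031.

0.203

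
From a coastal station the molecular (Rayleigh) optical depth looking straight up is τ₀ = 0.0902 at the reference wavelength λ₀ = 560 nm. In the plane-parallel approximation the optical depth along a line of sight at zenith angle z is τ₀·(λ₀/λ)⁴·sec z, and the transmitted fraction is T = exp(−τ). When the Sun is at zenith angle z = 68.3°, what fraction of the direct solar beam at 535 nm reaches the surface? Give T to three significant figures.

sec 68.3° = 2.7046.
τ = 0.0902 × (560/535)⁴ × 2.7046 = 0.0902 × 1.2004 × 2.7046 = 0.2928.
T = exp(−0.2928) = 0.7461.

0.746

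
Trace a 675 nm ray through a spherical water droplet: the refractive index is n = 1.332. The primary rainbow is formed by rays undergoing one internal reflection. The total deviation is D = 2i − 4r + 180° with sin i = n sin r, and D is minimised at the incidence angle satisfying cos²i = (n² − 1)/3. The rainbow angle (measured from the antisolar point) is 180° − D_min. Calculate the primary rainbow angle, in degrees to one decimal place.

cos²i = (1.77422 − 1)/3 = 0.25807; i = arccos(0.50801) = 59.469°.
sin r = sin 59.469°/1.332 = 0.64666; r = 40.290°.
D_min = 2·59.469° − 4·40.290° + 180° = 137.776°.
Rainbow angle = 180° − D_min = 42.224°.

42.2°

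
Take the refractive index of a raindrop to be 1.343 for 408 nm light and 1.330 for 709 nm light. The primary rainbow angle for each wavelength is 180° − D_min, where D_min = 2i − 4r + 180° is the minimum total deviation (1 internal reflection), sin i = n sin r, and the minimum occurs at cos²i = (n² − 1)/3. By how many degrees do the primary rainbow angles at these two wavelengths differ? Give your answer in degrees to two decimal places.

1.87°

At 408 nm (n = 1.343): cos²i = 0.26788 → i = 58.830°, r = 39.577°, D_min = 139.354°, rainbow angle = 40.646°.
At 709 nm (n = 1.330): cos²i = 0.25630 → i = 59.585°, r = 40.422°, D_min = 137.484°, rainbow angle = 42.516°.
Angular width = |40.646° − 42.516°| = 1.871°.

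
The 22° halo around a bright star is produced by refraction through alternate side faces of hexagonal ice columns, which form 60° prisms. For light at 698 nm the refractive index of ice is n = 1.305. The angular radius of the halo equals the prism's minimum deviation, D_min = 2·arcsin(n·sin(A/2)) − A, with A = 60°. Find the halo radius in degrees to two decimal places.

n·sin(A/2) = 1.305 × sin 30° = 1.305 × 0.5000 = 0.6525.
D_min = 2·arcsin(0.6525) − 60° = 2 × 40.730° − 60° = 21.461°.

21.46°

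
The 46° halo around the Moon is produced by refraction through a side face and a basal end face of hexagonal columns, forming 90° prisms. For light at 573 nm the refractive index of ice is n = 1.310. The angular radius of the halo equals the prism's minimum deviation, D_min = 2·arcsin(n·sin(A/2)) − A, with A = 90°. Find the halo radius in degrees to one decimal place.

45.7°

n·sin(A/2) = 1.310 × sin 45° = 1.310 × 0.7071 = 0.9263.
D_min = 2·arcsin(0.9263) − 90° = 2 × 67.867° − 90° = 45.733°.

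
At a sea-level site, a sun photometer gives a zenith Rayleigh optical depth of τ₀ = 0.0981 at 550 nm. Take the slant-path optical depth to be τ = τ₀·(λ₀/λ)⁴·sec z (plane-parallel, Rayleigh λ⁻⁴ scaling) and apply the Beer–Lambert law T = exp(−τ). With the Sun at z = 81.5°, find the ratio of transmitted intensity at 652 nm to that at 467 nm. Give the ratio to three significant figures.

2.56

Airmass: sec 81.5° = 6.7655.
τ(652 nm) = 0.0981 × (550/652)⁴ × 6.7655 = 0.0981 × 0.5064 × 6.7655 = 0.3361.
τ(467 nm) = 0.0981 × (550/467)⁴ × 6.7655 = 0.0981 × 1.9239 × 6.7655 = 1.2769.
T(652)/T(467) = exp(τ_B − τ_A) = exp(0.9408) = 2.5621.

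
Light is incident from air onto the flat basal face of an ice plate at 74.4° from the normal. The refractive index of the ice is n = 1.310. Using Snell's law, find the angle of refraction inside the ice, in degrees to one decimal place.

47.3°

Snell: sin θ_r = sin θ_i / n = sin 74.4° / 1.310 = 0.9632 / 1.310 = 0.7352.
θ_r = arcsin(0.7352) = 47.33°.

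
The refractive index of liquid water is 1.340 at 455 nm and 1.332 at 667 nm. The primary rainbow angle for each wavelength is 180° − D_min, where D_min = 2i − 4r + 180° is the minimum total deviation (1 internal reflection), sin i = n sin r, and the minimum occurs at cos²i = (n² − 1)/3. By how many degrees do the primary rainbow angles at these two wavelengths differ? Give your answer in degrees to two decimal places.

1.15°

At 455 nm (n = 1.340): cos²i = 0.26520 → i = 59.004°, r = 39.770°, D_min = 138.929°, rainbow angle = 41.071°.
At 667 nm (n = 1.332): cos²i = 0.25807 → i = 59.469°, r = 40.290°, D_min = 137.776°, rainbow angle = 42.224°.
Angular width = |41.071° − 42.224°| = 1.153°.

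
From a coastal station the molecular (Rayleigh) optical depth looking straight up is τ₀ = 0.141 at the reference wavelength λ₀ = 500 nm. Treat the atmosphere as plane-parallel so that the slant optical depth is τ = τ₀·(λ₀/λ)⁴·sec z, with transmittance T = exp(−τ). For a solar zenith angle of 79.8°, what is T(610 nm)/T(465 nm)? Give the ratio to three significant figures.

2.02

Airmass: sec 79.8° = 5.6470.
τ(610 nm) = 0.141 × (500/610)⁴ × 5.6470 = 0.141 × 0.4514 × 5.6470 = 0.3594.
τ(465 nm) = 0.141 × (500/465)⁴ × 5.6470 = 0.141 × 1.3368 × 5.6470 = 1.0644.
T(610)/T(465) = exp(τ_B − τ_A) = exp(0.7050) = 2.0238.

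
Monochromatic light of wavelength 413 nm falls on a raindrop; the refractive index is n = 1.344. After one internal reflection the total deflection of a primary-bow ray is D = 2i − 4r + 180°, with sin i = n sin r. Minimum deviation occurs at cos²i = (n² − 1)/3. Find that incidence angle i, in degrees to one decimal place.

58.8°

cos²i = (1.344² − 1)/3 = (1.80634 − 1)/3 = 0.26878.
cos i = 0.51844, so i = 58.772°.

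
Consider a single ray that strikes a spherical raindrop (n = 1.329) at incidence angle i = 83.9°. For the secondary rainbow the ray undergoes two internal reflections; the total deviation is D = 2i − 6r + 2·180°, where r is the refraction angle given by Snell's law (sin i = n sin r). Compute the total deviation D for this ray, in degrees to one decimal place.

sin r = sin 83.9° / 1.329 = 0.9943/1.329 = 0.7482; r = 48.43°.
D = 2·83.9° − 6·48.43° + 2·180° = 167.80° − 290.60° + 360° = 237.20°.

237.2°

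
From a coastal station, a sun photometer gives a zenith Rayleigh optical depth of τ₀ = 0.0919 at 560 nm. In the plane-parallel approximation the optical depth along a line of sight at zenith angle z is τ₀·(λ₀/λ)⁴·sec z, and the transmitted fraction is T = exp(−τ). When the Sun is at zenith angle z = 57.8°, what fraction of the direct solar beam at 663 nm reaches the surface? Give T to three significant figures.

sec 57.8° = 1.8766.
τ = 0.0919 × (560/663)⁴ × 1.8766 = 0.0919 × 0.5090 × 1.8766 = 0.0878.
T = exp(−0.0878) = 0.9160.

0.916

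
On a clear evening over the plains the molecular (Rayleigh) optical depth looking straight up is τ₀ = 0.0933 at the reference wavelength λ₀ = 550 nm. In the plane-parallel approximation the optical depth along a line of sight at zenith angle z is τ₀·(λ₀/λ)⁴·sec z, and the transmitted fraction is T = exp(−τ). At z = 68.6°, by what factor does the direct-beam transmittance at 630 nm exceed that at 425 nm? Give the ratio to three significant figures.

1.77

Airmass: sec 68.6° = 2.7407.
τ(630 nm) = 0.0933 × (550/630)⁴ × 2.7407 = 0.0933 × 0.5809 × 2.7407 = 0.1485.
τ(425 nm) = 0.0933 × (550/425)⁴ × 2.7407 = 0.0933 × 2.8048 × 2.7407 = 0.7172.
T(630)/T(425) = exp(τ_B − τ_A) = exp(0.5687) = 1.7659.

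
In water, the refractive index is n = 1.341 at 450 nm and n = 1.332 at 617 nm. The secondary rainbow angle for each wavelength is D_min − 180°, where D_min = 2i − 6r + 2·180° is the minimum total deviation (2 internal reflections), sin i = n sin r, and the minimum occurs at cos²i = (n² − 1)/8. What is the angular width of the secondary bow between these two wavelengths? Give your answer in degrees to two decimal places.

2.34°

At 450 nm (n = 1.341): cos²i = 0.09979 → i = 71.586°, r = 45.034°, D_min = 232.966°, rainbow angle = 52.966°.
At 617 nm (n = 1.332): cos²i = 0.09678 → i = 71.875°, r = 45.520°, D_min = 230.628°, rainbow angle = 50.628°.
Angular width = |52.966° − 50.628°| = 2.337°.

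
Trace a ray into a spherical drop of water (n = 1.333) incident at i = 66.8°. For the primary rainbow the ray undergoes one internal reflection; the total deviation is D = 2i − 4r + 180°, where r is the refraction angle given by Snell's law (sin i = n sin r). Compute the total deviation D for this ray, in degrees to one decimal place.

139.2°

sin r = sin 66.8° / 1.333 = 0.9191/1.333 = 0.6895; r = 43.59°.
D = 2·66.8° − 4·43.59° + 180° = 133.60° − 174.37° + 180° = 139.23°.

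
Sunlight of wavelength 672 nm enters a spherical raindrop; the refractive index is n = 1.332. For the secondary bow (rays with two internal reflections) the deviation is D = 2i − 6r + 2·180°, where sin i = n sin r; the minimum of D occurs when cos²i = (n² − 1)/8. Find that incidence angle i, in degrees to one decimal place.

cos²i = (1.332² − 1)/8 = (1.77422 − 1)/8 = 0.09678.
cos i = 0.31109, so i = 71.875°.

71.9°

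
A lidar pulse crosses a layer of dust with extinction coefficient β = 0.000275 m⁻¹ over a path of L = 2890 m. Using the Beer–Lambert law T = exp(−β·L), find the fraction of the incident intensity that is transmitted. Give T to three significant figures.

0.452

τ = β·L = 0.000275 × 2890 = 0.7948.
T = exp(−0.7948) = 0.4517.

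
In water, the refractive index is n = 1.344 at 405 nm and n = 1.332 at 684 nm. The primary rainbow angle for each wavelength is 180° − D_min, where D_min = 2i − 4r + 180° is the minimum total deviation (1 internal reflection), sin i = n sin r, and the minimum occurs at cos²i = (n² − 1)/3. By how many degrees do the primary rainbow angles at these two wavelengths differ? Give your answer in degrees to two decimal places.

1.72°

At 405 nm (n = 1.344): cos²i = 0.26878 → i = 58.772°, r = 39.512°, D_min = 139.495°, rainbow angle = 40.505°.
At 684 nm (n = 1.332): cos²i = 0.25807 → i = 59.469°, r = 40.290°, D_min = 137.776°, rainbow angle = 42.224°.
Angular width = |40.505° − 42.224°| = 1.719°.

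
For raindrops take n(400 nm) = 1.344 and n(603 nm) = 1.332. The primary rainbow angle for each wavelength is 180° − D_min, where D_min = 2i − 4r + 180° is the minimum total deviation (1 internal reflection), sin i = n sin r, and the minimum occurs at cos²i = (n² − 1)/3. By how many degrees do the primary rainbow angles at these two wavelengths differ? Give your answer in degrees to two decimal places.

At 400 nm (n = 1.344): cos²i = 0.26878 → i = 58.772°, r = 39.512°, D_min = 139.495°, rainbow angle = 40.505°.
At 603 nm (n = 1.332): cos²i = 0.25807 → i = 59.469°, r = 40.290°, D_min = 137.776°, rainbow angle = 42.224°.
Angular width = |40.505° − 42.224°| = 1.719°.

1.72°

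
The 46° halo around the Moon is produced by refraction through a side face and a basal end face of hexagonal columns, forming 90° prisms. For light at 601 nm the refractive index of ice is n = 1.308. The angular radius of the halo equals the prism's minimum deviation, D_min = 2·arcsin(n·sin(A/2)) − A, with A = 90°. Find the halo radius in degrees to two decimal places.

n·sin(A/2) = 1.308 × sin 45° = 1.308 × 0.7071 = 0.9249.
D_min = 2·arcsin(0.9249) − 90° = 2 × 67.653° − 90° = 45.305°.

45.31°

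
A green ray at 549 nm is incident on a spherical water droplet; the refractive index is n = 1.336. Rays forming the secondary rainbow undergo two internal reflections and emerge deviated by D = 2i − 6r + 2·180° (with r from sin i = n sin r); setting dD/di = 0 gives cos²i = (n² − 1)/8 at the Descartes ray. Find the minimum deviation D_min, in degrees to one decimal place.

cos²i = (1.78490 − 1)/8 = 0.09811; i = arccos(0.31323) = 71.746°.
sin r = sin 71.746°/1.336 = 0.71084; r = 45.303°.
D_min = 2·71.746° − 6·45.303° + 360° = 231.674°.

231.7°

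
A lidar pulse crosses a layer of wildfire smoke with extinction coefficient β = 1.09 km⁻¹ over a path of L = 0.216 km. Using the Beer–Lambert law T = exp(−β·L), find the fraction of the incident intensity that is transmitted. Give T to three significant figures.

τ = β·L = 1.09 × 0.216 = 0.2354.
T = exp(−0.2354) = 0.7902.

0.790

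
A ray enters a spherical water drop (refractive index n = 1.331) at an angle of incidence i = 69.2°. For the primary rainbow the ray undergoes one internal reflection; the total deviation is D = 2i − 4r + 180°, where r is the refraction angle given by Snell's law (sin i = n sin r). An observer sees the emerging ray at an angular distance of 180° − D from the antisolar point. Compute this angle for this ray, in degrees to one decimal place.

40.1°

sin r = sin 69.2° / 1.331 = 0.9348/1.331 = 0.7023; r = 44.62°.
D = 2·69.2° − 4·44.62° + 180° = 138.40° − 178.46° + 180° = 139.94°.
Angle from antisolar point = 180° − D = 40.06°.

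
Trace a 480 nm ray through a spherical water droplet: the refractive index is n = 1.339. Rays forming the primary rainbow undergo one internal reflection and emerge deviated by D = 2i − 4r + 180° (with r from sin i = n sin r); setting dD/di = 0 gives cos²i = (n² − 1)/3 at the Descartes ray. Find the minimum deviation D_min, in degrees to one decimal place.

cos²i = (1.79292 − 1)/3 = 0.26431; i = arccos(0.51411) = 59.062°.
sin r = sin 59.062°/1.339 = 0.64057; r = 39.834°.
D_min = 2·59.062° − 4·39.834° + 180° = 138.786°.

138.8°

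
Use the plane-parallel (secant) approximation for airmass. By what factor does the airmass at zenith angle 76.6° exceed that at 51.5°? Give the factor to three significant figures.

2.69

X(76.6°)/X(51.5°) = sec 76.6° / sec 51.5° = cos 51.5° / cos 76.6° = 0.6225/0.2317 = 2.6862.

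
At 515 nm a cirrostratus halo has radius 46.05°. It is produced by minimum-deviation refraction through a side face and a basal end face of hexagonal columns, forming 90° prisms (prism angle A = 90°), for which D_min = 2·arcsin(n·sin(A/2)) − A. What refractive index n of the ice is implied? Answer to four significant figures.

Rearranging: n = sin((D_min + A)/2) / sin(A/2).
(D_min + A)/2 = (46.05° + 90°)/2 = 68.025°.
n = sin 68.025° / sin 45° = 0.9273 / 0.7071 = 1.3115.

1.311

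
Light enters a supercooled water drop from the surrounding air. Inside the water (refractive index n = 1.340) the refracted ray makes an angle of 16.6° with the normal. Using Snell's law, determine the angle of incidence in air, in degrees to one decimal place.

22.5°

Snell: sin θ_i = n · sin θ_r = 1.340 × sin 16.6° = 1.340 × 0.2857 = 0.3828.
θ_i = arcsin(0.3828) = 22.51°.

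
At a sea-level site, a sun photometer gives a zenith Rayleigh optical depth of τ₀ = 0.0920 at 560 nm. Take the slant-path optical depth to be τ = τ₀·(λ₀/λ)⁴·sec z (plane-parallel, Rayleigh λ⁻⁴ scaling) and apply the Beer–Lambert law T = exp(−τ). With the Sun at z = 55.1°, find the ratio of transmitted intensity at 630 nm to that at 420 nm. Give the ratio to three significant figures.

Airmass: sec 55.1° = 1.7478.
τ(630 nm) = 0.0920 × (560/630)⁴ × 1.7478 = 0.0920 × 0.6243 × 1.7478 = 0.1004.
τ(420 nm) = 0.0920 × (560/420)⁴ × 1.7478 = 0.0920 × 3.1605 × 1.7478 = 0.5082.
T(630)/T(420) = exp(τ_B − τ_A) = exp(0.4078) = 1.5035.

1.50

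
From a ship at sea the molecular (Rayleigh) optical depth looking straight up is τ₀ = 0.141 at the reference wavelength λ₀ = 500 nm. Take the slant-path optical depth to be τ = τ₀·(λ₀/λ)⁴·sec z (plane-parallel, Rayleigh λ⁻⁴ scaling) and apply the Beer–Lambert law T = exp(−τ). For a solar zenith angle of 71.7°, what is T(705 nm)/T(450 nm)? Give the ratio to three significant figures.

1.77

Airmass: sec 71.7° = 3.1848.
τ(705 nm) = 0.141 × (500/705)⁴ × 3.1848 = 0.141 × 0.2530 × 3.1848 = 0.1136.
τ(450 nm) = 0.141 × (500/450)⁴ × 3.1848 = 0.141 × 1.5242 × 3.1848 = 0.6844.
T(705)/T(450) = exp(τ_B − τ_A) = exp(0.5708) = 1.7697.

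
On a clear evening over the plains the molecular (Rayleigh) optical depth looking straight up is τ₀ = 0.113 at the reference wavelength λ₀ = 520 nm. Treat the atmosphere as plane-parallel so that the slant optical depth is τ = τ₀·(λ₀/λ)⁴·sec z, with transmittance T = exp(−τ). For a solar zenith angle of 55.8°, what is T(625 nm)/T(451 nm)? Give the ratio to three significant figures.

1.30

Airmass: sec 55.8° = 1.7791.
τ(625 nm) = 0.113 × (520/625)⁴ × 1.7791 = 0.113 × 0.4792 × 1.7791 = 0.0963.
τ(451 nm) = 0.113 × (520/451)⁴ × 1.7791 = 0.113 × 1.7673 × 1.7791 = 0.3553.
T(625)/T(451) = exp(τ_B − τ_A) = exp(0.2590) = 1.2956.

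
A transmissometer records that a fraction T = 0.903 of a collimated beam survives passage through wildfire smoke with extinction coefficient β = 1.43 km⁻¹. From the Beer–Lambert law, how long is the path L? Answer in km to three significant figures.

Beer–Lambert: T = exp(−βL) ⇒ L = −ln(T)/β = −ln(0.903)/1.43 = 0.1020/1.43 = 0.07135 km.

0.0714 km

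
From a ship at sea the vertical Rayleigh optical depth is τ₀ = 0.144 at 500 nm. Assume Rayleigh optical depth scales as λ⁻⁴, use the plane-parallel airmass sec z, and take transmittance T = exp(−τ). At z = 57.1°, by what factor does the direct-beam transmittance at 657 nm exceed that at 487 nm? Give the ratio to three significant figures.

1.23

Airmass: sec 57.1° = 1.8410.
τ(657 nm) = 0.144 × (500/657)⁴ × 1.8410 = 0.144 × 0.3354 × 1.8410 = 0.0889.
τ(487 nm) = 0.144 × (500/487)⁴ × 1.8410 = 0.144 × 1.1111 × 1.8410 = 0.2946.
T(657)/T(487) = exp(τ_B − τ_A) = exp(0.2056) = 1.2283.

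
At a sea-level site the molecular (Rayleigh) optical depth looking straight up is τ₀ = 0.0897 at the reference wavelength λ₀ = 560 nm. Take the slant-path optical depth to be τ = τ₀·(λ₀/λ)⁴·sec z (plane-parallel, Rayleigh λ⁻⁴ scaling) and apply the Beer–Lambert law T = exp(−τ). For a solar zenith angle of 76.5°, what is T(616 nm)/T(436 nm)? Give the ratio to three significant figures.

Airmass: sec 76.5° = 4.2837.
τ(616 nm) = 0.0897 × (560/616)⁴ × 4.2837 = 0.0897 × 0.6830 × 4.2837 = 0.2624.
τ(436 nm) = 0.0897 × (560/436)⁴ × 4.2837 = 0.0897 × 2.7215 × 4.2837 = 1.0457.
T(616)/T(436) = exp(τ_B − τ_A) = exp(0.7833) = 2.1886.

2.19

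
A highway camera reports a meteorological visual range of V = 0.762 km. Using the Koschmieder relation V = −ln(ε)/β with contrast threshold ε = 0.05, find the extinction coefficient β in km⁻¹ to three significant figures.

β = −ln(0.05) / V = 2.996 / 0.762 = 3.9314 km⁻¹.

3.93 km⁻¹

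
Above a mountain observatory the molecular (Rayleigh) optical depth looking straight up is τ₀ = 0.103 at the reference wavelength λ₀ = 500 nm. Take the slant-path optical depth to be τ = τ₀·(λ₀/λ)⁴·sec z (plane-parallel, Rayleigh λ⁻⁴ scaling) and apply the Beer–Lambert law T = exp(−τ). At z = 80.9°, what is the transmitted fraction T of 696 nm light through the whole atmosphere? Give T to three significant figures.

0.841

sec 80.9° = 6.3228.
τ = 0.103 × (500/696)⁴ × 6.3228 = 0.103 × 0.2663 × 6.3228 = 0.1735.
T = exp(−0.1735) = 0.8408.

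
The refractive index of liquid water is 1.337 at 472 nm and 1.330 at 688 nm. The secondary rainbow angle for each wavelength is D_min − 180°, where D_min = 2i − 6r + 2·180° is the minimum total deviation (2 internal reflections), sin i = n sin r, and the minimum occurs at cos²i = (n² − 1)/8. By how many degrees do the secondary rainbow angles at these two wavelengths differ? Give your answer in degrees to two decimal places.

At 472 nm (n = 1.337): cos²i = 0.09845 → i = 71.714°, r = 45.249°, D_min = 231.934°, rainbow angle = 51.934°.
At 688 nm (n = 1.330): cos²i = 0.09611 → i = 71.940°, r = 45.630°, D_min = 230.101°, rainbow angle = 50.101°.
Angular width = |51.934° − 50.101°| = 1.832°.

1.83°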